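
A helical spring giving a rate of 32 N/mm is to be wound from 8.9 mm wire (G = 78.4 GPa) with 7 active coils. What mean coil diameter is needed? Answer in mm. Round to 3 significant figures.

65.0 mm

D = (Gd⁴/(8N_a·k))^(1/3) = (78.4×10³·8.9⁴/(8·7·32))^(1/3)
  = (274497)^(1/3) = 64.9899 mm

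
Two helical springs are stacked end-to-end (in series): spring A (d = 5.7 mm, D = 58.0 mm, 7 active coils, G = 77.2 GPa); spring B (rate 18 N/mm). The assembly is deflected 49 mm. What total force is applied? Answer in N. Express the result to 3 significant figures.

258 N

k_A = Gd⁴/(8D³N_a) = (77.2×10³)(5.7⁴)/(8·58.0³·7) = 7.4584 N/mm
Series: 1/k_eq = 1/7.4584 + 1/18 = 0.18963; k_eq = 5.2733 N/mm
F = k_eq·δ = 5.2733·49 = 258.39 N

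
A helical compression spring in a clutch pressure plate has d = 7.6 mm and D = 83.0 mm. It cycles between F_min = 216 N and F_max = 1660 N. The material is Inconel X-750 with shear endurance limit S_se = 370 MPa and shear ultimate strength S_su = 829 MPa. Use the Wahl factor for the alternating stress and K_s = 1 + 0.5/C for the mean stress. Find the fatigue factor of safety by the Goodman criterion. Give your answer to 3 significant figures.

0.612

C = D/d = 83.0/7.6 = 10.9211; K_W = (4C−1)/(4C−4)+0.615/C = 1.1319; K_s = 1+0.5/C = 1.0458
F_a = (F_max−F_min)/2 = 722 N; F_m = (F_max+F_min)/2 = 938 N
τ_a = K_W·8F_aD/(πd³) = 1.1319 × 347.63 = 393.48 MPa
τ_m = K_s·8F_mD/(πd³) = 1.0458 × 451.63 = 472.3 MPa
Goodman: 1/n_f = τ_a/S_se + τ_m/S_su = 393.48/370 + 472.3/829 = 1.06347 + 0.56973 = 1.6332
n_f = 1/1.6332 = 0.6123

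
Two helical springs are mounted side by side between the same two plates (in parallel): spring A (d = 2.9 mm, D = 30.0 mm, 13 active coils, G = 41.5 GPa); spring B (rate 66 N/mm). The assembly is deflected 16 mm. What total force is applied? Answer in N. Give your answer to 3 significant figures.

1070 N

k_A = Gd⁴/(8D³N_a) = (41.5×10³)(2.9⁴)/(8·30.0³·13) = 1.0453 N/mm
Parallel: k_eq = 1.0453 + 66 = 67.045 N/mm
F = k_eq·δ = 67.045·16 = 1072.7 N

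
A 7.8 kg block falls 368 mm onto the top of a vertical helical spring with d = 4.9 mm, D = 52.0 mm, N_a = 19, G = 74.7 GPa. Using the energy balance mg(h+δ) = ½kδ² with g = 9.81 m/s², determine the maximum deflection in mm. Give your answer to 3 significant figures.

k = Gd⁴/(8D³N_a) = (74.7×10³)(4.9⁴)/(8·52.0³·19) = 2.0149 N/mm
W = mg = 7.8 × 9.81 = 76.518 N
½kδ² − Wδ − Wh = 0 → δ = (W + √(W² + 2kWh))/k
δ = (76.518 + √(5855 + 113473))/2.0149 = (76.518 + 345.44)/2.0149 = 209.42 mm

209 mm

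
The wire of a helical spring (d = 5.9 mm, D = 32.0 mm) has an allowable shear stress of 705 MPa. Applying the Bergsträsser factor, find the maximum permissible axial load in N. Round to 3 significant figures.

C = D/d = 32.0/5.9 = 5.4237
K_B = (4C+2)/(4C−3) = 23.695/18.695 = 1.2675
τ_max = K·8FD/(πd³) → F_max = τ_allow·πd³/(8DK)
F_max = 705·π·5.9³/(8·32.0·1.2675) = 4.5488e+05/324.47 = 1401.9 N

1400 N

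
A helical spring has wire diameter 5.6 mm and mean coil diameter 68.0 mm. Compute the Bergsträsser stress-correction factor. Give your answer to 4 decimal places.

1.1097

C = D/d = 68.0/5.6 = 12.1429
K_B = (4C+2)/(4C−3) = 50.571/45.571 = 1.1097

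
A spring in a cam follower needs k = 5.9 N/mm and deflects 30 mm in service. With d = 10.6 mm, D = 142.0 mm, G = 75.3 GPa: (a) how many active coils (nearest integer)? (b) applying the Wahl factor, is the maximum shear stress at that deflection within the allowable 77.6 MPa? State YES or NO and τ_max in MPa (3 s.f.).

(a) 7 coils; (b) YES, τ_max = 59.7 MPa

N_a = Gd⁴/(8D³k) = (75.3×10³)(10.6⁴)/(8·142.0³·5.9) = 7.034 → N_a = 7
Actual rate k = Gd⁴/(8D³·7) = 5.9288 N/mm
Working load F = kδ = 5.9288·30 = 177.86 N
C = 142.0/10.6 = 13.3962; K_W = (4C−1)/(4C−4)+0.615/C = 1.1064
τ_max = K_W·8FD/(πd³) = 1.1064·54 = 59.747 MPa
τ_max ≤ 77.6 MPa → acceptable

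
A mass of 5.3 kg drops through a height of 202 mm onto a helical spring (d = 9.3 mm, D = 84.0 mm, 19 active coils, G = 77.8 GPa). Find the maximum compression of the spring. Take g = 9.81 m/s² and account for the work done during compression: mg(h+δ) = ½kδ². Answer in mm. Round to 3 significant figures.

65.6 mm

k = Gd⁴/(8D³N_a) = (77.8×10³)(9.3⁴)/(8·84.0³·19) = 6.46 N/mm
W = mg = 5.3 × 9.81 = 51.993 N
½kδ² − Wδ − Wh = 0 → δ = (W + √(W² + 2kWh))/k
δ = (51.993 + √(2703.3 + 135693))/6.46 = (51.993 + 372.02)/6.46 = 65.636 mm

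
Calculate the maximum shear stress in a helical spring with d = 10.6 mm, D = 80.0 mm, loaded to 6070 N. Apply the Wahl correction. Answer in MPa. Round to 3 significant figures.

1240 MPa

Spring index C = D/d = 80.0/10.6 = 7.5472
K_W = (4C−1)/(4C−4) + 0.615/C = 29.189/26.189 + 0.0815 = 1.1960
τ₀ = 8FD/(πd³) = 8·6070·80.0/(π·10.6³) = 3.8848e+06/3741.7 = 1038.2 MPa
τ_max = K·τ₀ = 1.1960 × 1038.2 = 1241.8 MPa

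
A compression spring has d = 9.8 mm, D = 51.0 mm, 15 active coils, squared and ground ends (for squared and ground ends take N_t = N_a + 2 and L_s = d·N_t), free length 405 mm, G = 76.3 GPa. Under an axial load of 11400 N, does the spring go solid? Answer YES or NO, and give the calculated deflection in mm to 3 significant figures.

YES, δ = 258 mm

k = Gd⁴/(8D³N_a) = (76.3×10³)(9.8⁴)/(8·51.0³·15) = 44.212 N/mm
N_t = 17; L_s = 9.8·17 = 166.6 mm; δ_solid = L₀ − L_s = 405 − 166.6 = 238.4 mm
δ = F/k = 11400/44.212 = 257.85 mm
δ ≥ δ_solid → spring goes solid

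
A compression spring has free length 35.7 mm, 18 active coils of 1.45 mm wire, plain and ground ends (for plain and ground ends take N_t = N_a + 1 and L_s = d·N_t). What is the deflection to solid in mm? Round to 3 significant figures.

N_t = 19; L_s = 1.45·19 = 27.55 mm
δ_solid = L₀ − L_s = 35.7 − 27.55 = 8.15 mm

8.15 mm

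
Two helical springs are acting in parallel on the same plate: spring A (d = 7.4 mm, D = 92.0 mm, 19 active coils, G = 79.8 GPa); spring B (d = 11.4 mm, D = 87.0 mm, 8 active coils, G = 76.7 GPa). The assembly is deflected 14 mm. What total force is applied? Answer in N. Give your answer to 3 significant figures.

459 N

k_A = Gd⁴/(8D³N_a) = (79.8×10³)(7.4⁴)/(8·92.0³·19) = 2.0217 N/mm
k_B = Gd⁴/(8D³N_a) = (76.7×10³)(11.4⁴)/(8·87.0³·8) = 30.738 N/mm
Parallel: k_eq = 2.0217 + 30.738 = 32.76 N/mm
F = k_eq·δ = 32.76·14 = 458.64 N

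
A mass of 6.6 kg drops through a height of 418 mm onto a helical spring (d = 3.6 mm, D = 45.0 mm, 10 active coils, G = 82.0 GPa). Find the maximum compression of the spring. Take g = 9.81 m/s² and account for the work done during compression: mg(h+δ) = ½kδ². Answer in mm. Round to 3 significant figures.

k = Gd⁴/(8D³N_a) = (82.0×10³)(3.6⁴)/(8·45.0³·10) = 1.8893 N/mm
W = mg = 6.6 × 9.81 = 64.746 N
½kδ² − Wδ − Wh = 0 → δ = (W + √(W² + 2kWh))/k
δ = (64.746 + √(4192 + 102262))/1.8893 = (64.746 + 326.27)/1.8893 = 206.97 mm

207 mm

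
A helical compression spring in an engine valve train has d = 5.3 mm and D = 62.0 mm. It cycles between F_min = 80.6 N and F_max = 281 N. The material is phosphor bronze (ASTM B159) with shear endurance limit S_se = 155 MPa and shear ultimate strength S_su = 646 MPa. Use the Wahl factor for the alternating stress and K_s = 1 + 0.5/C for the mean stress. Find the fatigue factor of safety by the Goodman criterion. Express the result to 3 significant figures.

C = D/d = 62.0/5.3 = 11.6981; K_W = (4C−1)/(4C−4)+0.615/C = 1.1227; K_s = 1+0.5/C = 1.0427
F_a = (F_max−F_min)/2 = 100.2 N; F_m = (F_max+F_min)/2 = 180.8 N
τ_a = K_W·8F_aD/(πd³) = 1.1227 × 106.26 = 119.3 MPa
τ_m = K_s·8F_mD/(πd³) = 1.0427 × 191.74 = 199.93 MPa
Goodman: 1/n_f = τ_a/S_se + τ_m/S_su = 119.3/155 + 199.93/646 = 0.76965 + 0.30949 = 1.0791
n_f = 1/1.0791 = 0.9267

0.927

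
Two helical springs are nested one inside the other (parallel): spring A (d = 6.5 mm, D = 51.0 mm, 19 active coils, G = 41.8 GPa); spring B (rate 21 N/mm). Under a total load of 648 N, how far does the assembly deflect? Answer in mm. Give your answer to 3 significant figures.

26.2 mm

k_A = Gd⁴/(8D³N_a) = (41.8×10³)(6.5⁴)/(8·51.0³·19) = 3.7006 N/mm
Parallel: k_eq = 3.7006 + 21 = 24.701 N/mm
δ = F/k_eq = 648/24.701 = 26.234 mm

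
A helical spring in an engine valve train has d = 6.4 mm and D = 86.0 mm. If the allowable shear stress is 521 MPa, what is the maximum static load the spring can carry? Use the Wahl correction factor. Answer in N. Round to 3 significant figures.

564 N

C = D/d = 86.0/6.4 = 13.4375
K_W = (4C−1)/(4C−4) + 0.615/C = 52.750/49.750 + 0.0458 = 1.1061
τ_max = K·8FD/(πd³) → F_max = τ_allow·πd³/(8DK)
F_max = 521·π·6.4³/(8·86.0·1.1061) = 4.2907e+05/760.98 = 563.84 N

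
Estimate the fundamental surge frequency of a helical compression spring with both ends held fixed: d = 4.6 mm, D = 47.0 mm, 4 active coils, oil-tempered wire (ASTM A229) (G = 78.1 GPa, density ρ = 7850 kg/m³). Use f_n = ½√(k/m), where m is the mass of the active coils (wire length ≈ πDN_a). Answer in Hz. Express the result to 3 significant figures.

185 Hz

k = Gd⁴/(8D³N_a) = (78.1×10³)(4.6⁴)/(8·47.0³·4) = 10.525 N/mm = 10525 N/m
Wire length L = πDN_a = π·47.0·4 = 590.62 mm
m = ρ·(πd²/4)·L = 7850 × 16.619×10⁻⁶ m² × 0.59062 m = 0.077052 kg
f_n = ½√(k/m) = 0.5·√(10525/0.077052) = 0.5·√(1.366e+05) = 184.8 Hz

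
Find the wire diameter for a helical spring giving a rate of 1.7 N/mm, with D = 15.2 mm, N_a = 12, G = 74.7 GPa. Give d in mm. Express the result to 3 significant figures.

1.66 mm

d = (8D³N_a·k / G)^(1/4) = (8·15.2³·12·1.7 / (74.7×10³))^0.25
  = (7.6724)^0.25 = 1.6643 mm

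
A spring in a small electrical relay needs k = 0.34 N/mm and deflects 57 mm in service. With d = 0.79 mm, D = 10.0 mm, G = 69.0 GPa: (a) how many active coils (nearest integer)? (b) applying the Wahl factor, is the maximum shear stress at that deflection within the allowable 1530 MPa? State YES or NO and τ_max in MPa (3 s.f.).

(a) 10 coils; (b) YES, τ_max = 1100 MPa

N_a = Gd⁴/(8D³k) = (69.0×10³)(0.79⁴)/(8·10.0³·0.34) = 9.881 → N_a = 10
Actual rate k = Gd⁴/(8D³·10) = 0.33594 N/mm
Working load F = kδ = 0.33594·57 = 19.149 N
C = 10.0/0.79 = 12.6582; K_W = (4C−1)/(4C−4)+0.615/C = 1.1129
τ_max = K_W·8FD/(πd³) = 1.1129·989.01 = 1100.7 MPa
τ_max ≤ 1530 MPa → acceptable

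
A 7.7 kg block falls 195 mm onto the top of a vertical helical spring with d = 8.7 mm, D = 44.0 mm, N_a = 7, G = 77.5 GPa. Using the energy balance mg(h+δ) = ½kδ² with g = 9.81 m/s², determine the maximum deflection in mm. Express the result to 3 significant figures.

k = Gd⁴/(8D³N_a) = (77.5×10³)(8.7⁴)/(8·44.0³·7) = 93.075 N/mm
W = mg = 7.7 × 9.81 = 75.537 N
½kδ² − Wδ − Wh = 0 → δ = (W + √(W² + 2kWh))/k
δ = (75.537 + √(5705.8 + 2.74193e+06))/93.075 = (75.537 + 1657.6)/93.075 = 18.621 mm

18.6 mm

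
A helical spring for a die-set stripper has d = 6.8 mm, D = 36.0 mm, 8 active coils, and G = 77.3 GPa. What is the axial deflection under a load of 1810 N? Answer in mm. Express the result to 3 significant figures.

32.7 mm

k = Gd⁴/(8D³N_a) = (77.3×10³)(6.8⁴)/(8·36.0³·8) = 55.351 N/mm
δ = F/k = 1810 / 55.351 = 32.7 mm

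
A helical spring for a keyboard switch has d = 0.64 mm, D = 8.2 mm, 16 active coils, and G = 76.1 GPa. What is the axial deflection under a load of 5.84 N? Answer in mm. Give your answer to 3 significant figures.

32.3 mm

k = Gd⁴/(8D³N_a) = (76.1×10³)(0.64⁴)/(8·8.2³·16) = 0.18091 N/mm
δ = F/k = 5.84 / 0.18091 = 32.282 mm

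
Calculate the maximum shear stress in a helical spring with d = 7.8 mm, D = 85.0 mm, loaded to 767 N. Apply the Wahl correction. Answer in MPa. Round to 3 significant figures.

Spring index C = D/d = 85.0/7.8 = 10.8974
K_W = (4C−1)/(4C−4) + 0.615/C = 42.590/39.590 + 0.0564 = 1.1322
τ₀ = 8FD/(πd³) = 8·767·85.0/(π·7.8³) = 521560/1490.8 = 349.84 MPa
τ_max = K·τ₀ = 1.1322 × 349.84 = 396.09 MPa

396 MPa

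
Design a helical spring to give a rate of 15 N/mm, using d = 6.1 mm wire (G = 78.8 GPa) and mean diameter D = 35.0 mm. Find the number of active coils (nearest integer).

21

N_a = Gd⁴/(8D³k) = (78.8×10³ × 6.1⁴)/(8 × 35.0³ × 15)
    = 1.09105e+08 / 5.145e+06 = 21.21 → 21 coils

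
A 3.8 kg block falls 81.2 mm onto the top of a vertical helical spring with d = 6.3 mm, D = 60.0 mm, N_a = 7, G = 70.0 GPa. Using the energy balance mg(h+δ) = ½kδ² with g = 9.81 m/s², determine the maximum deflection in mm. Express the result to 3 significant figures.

30.2 mm

k = Gd⁴/(8D³N_a) = (70.0×10³)(6.3⁴)/(8·60.0³·7) = 9.1163 N/mm
W = mg = 3.8 × 9.81 = 37.278 N
½kδ² − Wδ − Wh = 0 → δ = (W + √(W² + 2kWh))/k
δ = (37.278 + √(1389.6 + 55189.6))/9.1163 = (37.278 + 237.86)/9.1163 = 30.181 mm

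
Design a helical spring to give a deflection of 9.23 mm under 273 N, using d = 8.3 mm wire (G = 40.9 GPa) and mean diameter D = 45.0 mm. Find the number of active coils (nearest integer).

Required rate k = F/δ = 273/9.23 = 29.577 N/mm
N_a = Gd⁴/(8D³k) = (40.9×10³ × 8.3⁴)/(8 × 45.0³ × 29.577)
    = 1.94105e+08 / 2.1562e+07 = 9.002 → 9 coils

9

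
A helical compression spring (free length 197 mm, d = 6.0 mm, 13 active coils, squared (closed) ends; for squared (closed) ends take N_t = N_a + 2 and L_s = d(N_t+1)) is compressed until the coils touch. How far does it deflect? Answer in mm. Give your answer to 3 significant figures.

N_t = 15; L_s = 6.0·16 = 96 mm
δ_solid = L₀ − L_s = 197 − 96 = 101 mm

101 mm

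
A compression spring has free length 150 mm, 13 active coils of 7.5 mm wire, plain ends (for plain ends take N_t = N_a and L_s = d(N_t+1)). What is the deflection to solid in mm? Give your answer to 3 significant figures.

N_t = 13; L_s = 7.5·14 = 105 mm
δ_solid = L₀ − L_s = 150 − 105 = 45 mm

45.0 mm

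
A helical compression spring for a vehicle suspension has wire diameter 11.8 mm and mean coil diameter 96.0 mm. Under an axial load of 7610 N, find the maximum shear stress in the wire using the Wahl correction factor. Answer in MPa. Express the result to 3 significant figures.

1340 MPa

Spring index C = D/d = 96.0/11.8 = 8.1356
K_W = (4C−1)/(4C−4) + 0.615/C = 31.542/28.542 + 0.0756 = 1.1807
τ₀ = 8FD/(πd³) = 8·7610·96.0/(π·11.8³) = 5.84448e+06/5161.7 = 1132.3 MPa
τ_max = K·τ₀ = 1.1807 × 1132.3 = 1336.9 MPa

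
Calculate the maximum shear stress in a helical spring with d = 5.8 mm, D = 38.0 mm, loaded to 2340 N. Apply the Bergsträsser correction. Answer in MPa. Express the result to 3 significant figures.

1410 MPa

Spring index C = D/d = 38.0/5.8 = 6.5517
K_B = (4C+2)/(4C−3) = 28.207/23.207 = 1.2155
τ₀ = 8FD/(πd³) = 8·2340·38.0/(π·5.8³) = 711360/612.96 = 1160.5 MPa
τ_max = K·τ₀ = 1.2155 × 1160.5 = 1410.6 MPa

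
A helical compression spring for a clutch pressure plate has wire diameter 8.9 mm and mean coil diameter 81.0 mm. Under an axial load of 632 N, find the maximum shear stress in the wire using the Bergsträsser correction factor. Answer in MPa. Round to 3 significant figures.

Spring index C = D/d = 81.0/8.9 = 9.1011
K_B = (4C+2)/(4C−3) = 38.404/33.404 = 1.1497
τ₀ = 8FD/(πd³) = 8·632·81.0/(π·8.9³) = 409536/2214.7 = 184.92 MPa
τ_max = K·τ₀ = 1.1497 × 184.92 = 212.59 MPa

213 MPa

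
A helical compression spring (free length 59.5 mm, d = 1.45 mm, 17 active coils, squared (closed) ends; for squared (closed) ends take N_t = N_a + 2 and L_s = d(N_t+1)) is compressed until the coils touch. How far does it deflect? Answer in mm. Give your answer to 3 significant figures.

30.5 mm

N_t = 19; L_s = 1.45·20 = 29 mm
δ_solid = L₀ − L_s = 59.5 − 29 = 30.5 mm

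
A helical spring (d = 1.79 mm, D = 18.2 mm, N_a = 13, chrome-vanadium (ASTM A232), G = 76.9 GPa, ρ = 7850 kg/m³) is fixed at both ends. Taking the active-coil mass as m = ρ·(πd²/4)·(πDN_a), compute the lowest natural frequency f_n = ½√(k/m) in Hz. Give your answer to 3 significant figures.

146 Hz

k = Gd⁴/(8D³N_a) = (76.9×10³)(1.79⁴)/(8·18.2³·13) = 1.2592 N/mm = 1259.2 N/m
Wire length L = πDN_a = π·18.2·13 = 743.3 mm
m = ρ·(πd²/4)·L = 7850 × 2.5165×10⁻⁶ m² × 0.7433 m = 0.014684 kg
f_n = ½√(k/m) = 0.5·√(1259.2/0.014684) = 0.5·√(85755) = 146.42 Hz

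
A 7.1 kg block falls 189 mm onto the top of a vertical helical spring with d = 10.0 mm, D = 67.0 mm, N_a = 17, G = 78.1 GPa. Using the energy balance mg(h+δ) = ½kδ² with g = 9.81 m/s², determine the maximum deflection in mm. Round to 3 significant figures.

k = Gd⁴/(8D³N_a) = (78.1×10³)(10.0⁴)/(8·67.0³·17) = 19.094 N/mm
W = mg = 7.1 × 9.81 = 69.651 N
½kδ² − Wδ − Wh = 0 → δ = (W + √(W² + 2kWh))/k
δ = (69.651 + √(4851.3 + 502698))/19.094 = (69.651 + 712.42)/19.094 = 40.96 mm

41.0 mm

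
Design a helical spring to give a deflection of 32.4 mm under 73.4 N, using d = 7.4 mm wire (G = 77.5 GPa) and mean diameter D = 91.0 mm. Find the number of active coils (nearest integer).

17

Required rate k = F/δ = 73.4/32.4 = 2.2654 N/mm
N_a = Gd⁴/(8D³k) = (77.5×10³ × 7.4⁴)/(8 × 91.0³ × 2.2654)
    = 2.32396e+08 / 1.36573e+07 = 17.02 → 17 coils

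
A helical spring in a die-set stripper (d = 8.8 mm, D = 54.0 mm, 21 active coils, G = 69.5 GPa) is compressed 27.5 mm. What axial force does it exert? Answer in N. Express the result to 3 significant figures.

k = Gd⁴/(8D³N_a) = (69.5×10³)(8.8⁴)/(8·54.0³·21) = 15.755 N/mm
F = k·δ = 15.755 × 27.5 = 433.27 N

433 N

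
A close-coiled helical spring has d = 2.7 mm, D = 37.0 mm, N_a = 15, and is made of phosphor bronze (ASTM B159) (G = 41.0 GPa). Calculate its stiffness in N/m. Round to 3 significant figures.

358 N/m

k = Gd⁴/(8D³N_a) = (41.0×10³ × 2.7⁴) / (8 × 37.0³ × 15)
  = 2.17891e+06 / 6.07836e+06 = 0.35847 N/mm = 358.47 N/m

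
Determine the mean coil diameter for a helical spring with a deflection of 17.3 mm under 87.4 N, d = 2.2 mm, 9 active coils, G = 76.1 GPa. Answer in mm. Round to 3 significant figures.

Required rate k = F/δ = 87.4/17.3 = 5.052 N/mm
D = (Gd⁴/(8N_a·k))^(1/3) = (76.1×10³·2.2⁴/(8·9·5.052))^(1/3)
  = (4900.92)^(1/3) = 16.9861 mm

17.0 mm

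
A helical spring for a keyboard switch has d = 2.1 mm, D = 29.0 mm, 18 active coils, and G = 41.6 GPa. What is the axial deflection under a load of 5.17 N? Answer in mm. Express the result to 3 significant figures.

k = Gd⁴/(8D³N_a) = (41.6×10³)(2.1⁴)/(8·29.0³·18) = 0.23036 N/mm
δ = F/k = 5.17 / 0.23036 = 22.443 mm

22.4 mm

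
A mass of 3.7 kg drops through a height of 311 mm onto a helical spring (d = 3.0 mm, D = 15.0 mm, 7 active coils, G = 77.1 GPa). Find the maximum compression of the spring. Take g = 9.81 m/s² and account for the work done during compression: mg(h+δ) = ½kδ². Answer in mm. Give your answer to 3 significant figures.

k = Gd⁴/(8D³N_a) = (77.1×10³)(3.0⁴)/(8·15.0³·7) = 33.043 N/mm
W = mg = 3.7 × 9.81 = 36.297 N
½kδ² − Wδ − Wh = 0 → δ = (W + √(W² + 2kWh))/k
δ = (36.297 + √(1317.5 + 746000))/33.043 = (36.297 + 864.48)/33.043 = 27.261 mm

27.3 mm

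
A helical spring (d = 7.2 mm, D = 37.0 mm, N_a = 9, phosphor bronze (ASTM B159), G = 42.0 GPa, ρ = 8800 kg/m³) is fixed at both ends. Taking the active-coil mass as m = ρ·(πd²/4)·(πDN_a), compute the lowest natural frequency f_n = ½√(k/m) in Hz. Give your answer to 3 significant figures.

k = Gd⁴/(8D³N_a) = (42.0×10³)(7.2⁴)/(8·37.0³·9) = 30.949 N/mm = 30949 N/m
Wire length L = πDN_a = π·37.0·9 = 1046.2 mm
m = ρ·(πd²/4)·L = 8800 × 40.715×10⁻⁶ m² × 1.0462 m = 0.37483 kg
f_n = ½√(k/m) = 0.5·√(30949/0.37483) = 0.5·√(82568) = 143.67 Hz

144 Hz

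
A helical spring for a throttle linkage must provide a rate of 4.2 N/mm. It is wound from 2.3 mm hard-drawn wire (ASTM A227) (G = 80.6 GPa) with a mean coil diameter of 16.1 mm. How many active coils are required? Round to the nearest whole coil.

16

N_a = Gd⁴/(8D³k) = (80.6×10³ × 2.3⁴)/(8 × 16.1³ × 4.2)
    = 2.25552e+06 / 140222 = 16.09 → 16 coils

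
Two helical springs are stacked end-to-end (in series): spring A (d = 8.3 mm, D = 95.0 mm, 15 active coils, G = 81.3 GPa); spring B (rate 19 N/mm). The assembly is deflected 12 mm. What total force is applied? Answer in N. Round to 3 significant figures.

k_A = Gd⁴/(8D³N_a) = (81.3×10³)(8.3⁴)/(8·95.0³·15) = 3.7502 N/mm
Series: 1/k_eq = 1/3.7502 + 1/19 = 0.31929; k_eq = 3.132 N/mm
F = k_eq·δ = 3.132·12 = 37.584 N

37.6 N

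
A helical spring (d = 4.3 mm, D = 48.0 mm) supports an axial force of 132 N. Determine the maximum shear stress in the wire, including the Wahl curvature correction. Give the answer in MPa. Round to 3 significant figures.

Spring index C = D/d = 48.0/4.3 = 11.1628
K_W = (4C−1)/(4C−4) + 0.615/C = 43.651/40.651 + 0.0551 = 1.1289
τ₀ = 8FD/(πd³) = 8·132·48.0/(π·4.3³) = 50688/249.78 = 202.93 MPa
τ_max = K·τ₀ = 1.1289 × 202.93 = 229.09 MPa

229 MPa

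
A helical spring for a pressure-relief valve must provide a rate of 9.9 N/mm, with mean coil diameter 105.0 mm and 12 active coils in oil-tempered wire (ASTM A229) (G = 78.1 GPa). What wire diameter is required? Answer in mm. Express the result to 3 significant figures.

10.9 mm

d = (8D³N_a·k / G)^(1/4) = (8·105.0³·12·9.9 / (78.1×10³))^0.25
  = (14087)^0.25 = 10.8945 mm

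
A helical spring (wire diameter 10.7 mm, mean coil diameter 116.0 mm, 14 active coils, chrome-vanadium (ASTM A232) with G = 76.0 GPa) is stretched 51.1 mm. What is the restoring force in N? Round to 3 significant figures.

k = Gd⁴/(8D³N_a) = (76.0×10³)(10.7⁴)/(8·116.0³·14) = 5.6984 N/mm
F = k·δ = 5.6984 × 51.1 = 291.19 N

291 N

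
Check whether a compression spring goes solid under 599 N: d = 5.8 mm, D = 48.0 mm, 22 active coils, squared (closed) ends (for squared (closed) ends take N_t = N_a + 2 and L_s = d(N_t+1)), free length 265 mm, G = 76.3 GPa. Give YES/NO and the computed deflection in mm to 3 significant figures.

k = Gd⁴/(8D³N_a) = (76.3×10³)(5.8⁴)/(8·48.0³·22) = 4.4361 N/mm
N_t = 24; L_s = 5.8·25 = 145 mm; δ_solid = L₀ − L_s = 265 − 145 = 120 mm
δ = F/k = 599/4.4361 = 135.03 mm
δ ≥ δ_solid → spring goes solid

YES, δ = 135 mm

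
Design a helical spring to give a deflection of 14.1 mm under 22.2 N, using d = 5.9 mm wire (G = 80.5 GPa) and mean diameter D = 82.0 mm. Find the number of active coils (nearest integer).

Required rate k = F/δ = 22.2/14.1 = 1.5745 N/mm
N_a = Gd⁴/(8D³k) = (80.5×10³ × 5.9⁴)/(8 × 82.0³ × 1.5745)
    = 9.75448e+07 / 6.94489e+06 = 14.05 → 14 coils

14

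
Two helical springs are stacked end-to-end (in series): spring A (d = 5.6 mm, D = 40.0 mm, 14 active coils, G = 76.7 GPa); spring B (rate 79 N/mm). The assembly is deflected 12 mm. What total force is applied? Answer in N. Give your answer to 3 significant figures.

111 N

k_A = Gd⁴/(8D³N_a) = (76.7×10³)(5.6⁴)/(8·40.0³·14) = 10.523 N/mm
Series: 1/k_eq = 1/10.523 + 1/79 = 0.10769; k_eq = 9.2863 N/mm
F = k_eq·δ = 9.2863·12 = 111.44 N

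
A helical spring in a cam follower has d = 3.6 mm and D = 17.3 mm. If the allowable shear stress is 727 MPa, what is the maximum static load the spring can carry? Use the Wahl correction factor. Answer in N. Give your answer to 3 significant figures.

581 N

C = D/d = 17.3/3.6 = 4.8056
K_W = (4C−1)/(4C−4) + 0.615/C = 18.222/15.222 + 0.1280 = 1.3251
τ_max = K·8FD/(πd³) → F_max = τ_allow·πd³/(8DK)
F_max = 727·π·3.6³/(8·17.3·1.3251) = 1.0656e+05/183.39 = 581.06 N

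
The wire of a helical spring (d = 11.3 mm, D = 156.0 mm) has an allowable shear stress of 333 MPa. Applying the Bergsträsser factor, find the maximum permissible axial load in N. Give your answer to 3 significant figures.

C = D/d = 156.0/11.3 = 13.8053
K_B = (4C+2)/(4C−3) = 57.221/52.221 = 1.0957
τ_max = K·8FD/(πd³) → F_max = τ_allow·πd³/(8DK)
F_max = 333·π·11.3³/(8·156.0·1.0957) = 1.5095e+06/1367.5 = 1103.8 N

1100 N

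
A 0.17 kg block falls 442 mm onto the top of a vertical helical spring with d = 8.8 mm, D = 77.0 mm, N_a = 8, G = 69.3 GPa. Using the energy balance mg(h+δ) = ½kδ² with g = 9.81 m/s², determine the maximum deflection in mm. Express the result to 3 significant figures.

k = Gd⁴/(8D³N_a) = (69.3×10³)(8.8⁴)/(8·77.0³·8) = 14.224 N/mm
W = mg = 0.17 × 9.81 = 1.6677 N
½kδ² − Wδ − Wh = 0 → δ = (W + √(W² + 2kWh))/k
δ = (1.6677 + √(2.7812 + 20969.2))/14.224 = (1.6677 + 144.82)/14.224 = 10.299 mm

10.3 mm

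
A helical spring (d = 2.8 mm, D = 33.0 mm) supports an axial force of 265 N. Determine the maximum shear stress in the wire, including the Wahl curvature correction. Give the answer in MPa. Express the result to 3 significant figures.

Spring index C = D/d = 33.0/2.8 = 11.7857
K_W = (4C−1)/(4C−4) + 0.615/C = 46.143/43.143 + 0.0522 = 1.1217
τ₀ = 8FD/(πd³) = 8·265·33.0/(π·2.8³) = 69960/68.964 = 1014.4 MPa
τ_max = K·τ₀ = 1.1217 × 1014.4 = 1137.9 MPa

1140 MPa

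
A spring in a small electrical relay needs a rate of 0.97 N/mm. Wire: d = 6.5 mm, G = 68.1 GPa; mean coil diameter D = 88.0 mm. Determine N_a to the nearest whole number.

N_a = Gd⁴/(8D³k) = (68.1×10³ × 6.5⁴)/(8 × 88.0³ × 0.97)
    = 1.21563e+08 / 5.28822e+06 = 22.99 → 23 coils

23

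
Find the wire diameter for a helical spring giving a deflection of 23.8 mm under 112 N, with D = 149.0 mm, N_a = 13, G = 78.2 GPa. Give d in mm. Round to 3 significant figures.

12.0 mm

Required rate k = F/δ = 112/23.8 = 4.7059 N/mm
d = (8D³N_a·k / G)^(1/4) = (8·149.0³·13·4.7059 / (78.2×10³))^0.25
  = (20703)^0.25 = 11.9952 mm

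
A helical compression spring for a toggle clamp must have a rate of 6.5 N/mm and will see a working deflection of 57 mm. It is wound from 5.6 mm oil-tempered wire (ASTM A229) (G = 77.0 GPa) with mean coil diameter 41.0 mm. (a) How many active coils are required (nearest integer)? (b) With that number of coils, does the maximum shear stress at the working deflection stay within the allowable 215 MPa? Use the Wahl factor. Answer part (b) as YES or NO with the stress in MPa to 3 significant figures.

N_a = Gd⁴/(8D³k) = (77.0×10³)(5.6⁴)/(8·41.0³·6.5) = 21.13 → N_a = 21
Actual rate k = Gd⁴/(8D³·21) = 6.5401 N/mm
Working load F = kδ = 6.5401·57 = 372.78 N
C = 41.0/5.6 = 7.3214; K_W = (4C−1)/(4C−4)+0.615/C = 1.2026
τ_max = K_W·8FD/(πd³) = 1.2026·221.62 = 266.53 MPa
τ_max > 215 MPa → exceeds allowable

(a) 21 coils; (b) NO, τ_max = 267 MPa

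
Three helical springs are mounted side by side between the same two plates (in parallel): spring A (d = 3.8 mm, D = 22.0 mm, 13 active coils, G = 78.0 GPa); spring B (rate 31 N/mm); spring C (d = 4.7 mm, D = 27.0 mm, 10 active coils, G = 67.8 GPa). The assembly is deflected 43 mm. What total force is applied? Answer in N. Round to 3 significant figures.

2870 N

k_A = Gd⁴/(8D³N_a) = (78.0×10³)(3.8⁴)/(8·22.0³·13) = 14.687 N/mm
k_C = Gd⁴/(8D³N_a) = (67.8×10³)(4.7⁴)/(8·27.0³·10) = 21.011 N/mm
Parallel: k_eq = 14.687 + 31 + 21.011 = 66.697 N/mm
F = k_eq·δ = 66.697·43 = 2868 N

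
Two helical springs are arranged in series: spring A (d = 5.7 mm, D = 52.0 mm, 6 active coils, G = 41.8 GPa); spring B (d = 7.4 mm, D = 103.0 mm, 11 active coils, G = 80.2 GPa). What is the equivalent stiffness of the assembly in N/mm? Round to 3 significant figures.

1.81 N/mm

k_A = Gd⁴/(8D³N_a) = (41.8×10³)(5.7⁴)/(8·52.0³·6) = 6.5377 N/mm
k_B = Gd⁴/(8D³N_a) = (80.2×10³)(7.4⁴)/(8·103.0³·11) = 2.501 N/mm
Series: 1/k_eq = 1/6.5377 + 1/2.501 = 0.55281; k_eq = 1.809 N/mm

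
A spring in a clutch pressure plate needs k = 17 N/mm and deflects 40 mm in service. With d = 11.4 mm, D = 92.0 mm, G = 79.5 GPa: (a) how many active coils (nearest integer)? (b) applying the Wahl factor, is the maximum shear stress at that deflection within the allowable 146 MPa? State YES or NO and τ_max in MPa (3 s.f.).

(a) 13 coils; (b) YES, τ_max = 124 MPa

N_a = Gd⁴/(8D³k) = (79.5×10³)(11.4⁴)/(8·92.0³·17) = 12.68 → N_a = 13
Actual rate k = Gd⁴/(8D³·13) = 16.58 N/mm
Working load F = kδ = 16.58·40 = 663.21 N
C = 92.0/11.4 = 8.0702; K_W = (4C−1)/(4C−4)+0.615/C = 1.1823
τ_max = K_W·8FD/(πd³) = 1.1823·104.87 = 123.99 MPa
τ_max ≤ 146 MPa → acceptable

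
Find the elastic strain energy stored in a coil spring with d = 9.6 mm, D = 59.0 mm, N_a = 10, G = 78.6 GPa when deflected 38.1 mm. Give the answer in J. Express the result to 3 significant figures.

29.5 J

k = Gd⁴/(8D³N_a) = (78.6×10³)(9.6⁴)/(8·59.0³·10) = 40.631 N/mm
U = ½kδ² = 0.5 × 40.631 × 38.1² = 29490 N·mm = 29.49 J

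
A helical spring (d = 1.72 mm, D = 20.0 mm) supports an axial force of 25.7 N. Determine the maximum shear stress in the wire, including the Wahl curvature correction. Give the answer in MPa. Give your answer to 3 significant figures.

Spring index C = D/d = 20.0/1.72 = 11.6279
K_W = (4C−1)/(4C−4) + 0.615/C = 45.512/42.512 + 0.0529 = 1.1235
τ₀ = 8FD/(πd³) = 8·25.7·20.0/(π·1.72³) = 4112/15.986 = 257.23 MPa
τ_max = K·τ₀ = 1.1235 × 257.23 = 288.98 MPa

289 MPa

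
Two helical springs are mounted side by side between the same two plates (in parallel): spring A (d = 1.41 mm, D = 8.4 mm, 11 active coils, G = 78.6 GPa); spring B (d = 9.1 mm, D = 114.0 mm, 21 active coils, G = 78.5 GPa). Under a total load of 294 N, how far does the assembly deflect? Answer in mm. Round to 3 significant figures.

36.2 mm

k_A = Gd⁴/(8D³N_a) = (78.6×10³)(1.41⁴)/(8·8.4³·11) = 5.9563 N/mm
k_B = Gd⁴/(8D³N_a) = (78.5×10³)(9.1⁴)/(8·114.0³·21) = 2.1628 N/mm
Parallel: k_eq = 5.9563 + 2.1628 = 8.1191 N/mm
δ = F/k_eq = 294/8.1191 = 36.211 mm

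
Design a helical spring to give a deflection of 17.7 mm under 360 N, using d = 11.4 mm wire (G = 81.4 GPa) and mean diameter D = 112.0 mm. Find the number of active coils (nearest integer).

6

Required rate k = F/δ = 360/17.7 = 20.339 N/mm
N_a = Gd⁴/(8D³k) = (81.4×10³ × 11.4⁴)/(8 × 112.0³ × 20.339)
    = 1.37481e+09 / 2.28598e+08 = 6.014 → 6 coils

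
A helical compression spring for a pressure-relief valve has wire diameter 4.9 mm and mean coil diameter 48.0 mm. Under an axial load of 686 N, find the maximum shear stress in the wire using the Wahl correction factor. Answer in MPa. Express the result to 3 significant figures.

818 MPa

Spring index C = D/d = 48.0/4.9 = 9.7959
K_W = (4C−1)/(4C−4) + 0.615/C = 38.184/35.184 + 0.0628 = 1.1480
τ₀ = 8FD/(πd³) = 8·686·48.0/(π·4.9³) = 263424/369.61 = 712.72 MPa
τ_max = K·τ₀ = 1.1480 × 712.72 = 818.23 MPa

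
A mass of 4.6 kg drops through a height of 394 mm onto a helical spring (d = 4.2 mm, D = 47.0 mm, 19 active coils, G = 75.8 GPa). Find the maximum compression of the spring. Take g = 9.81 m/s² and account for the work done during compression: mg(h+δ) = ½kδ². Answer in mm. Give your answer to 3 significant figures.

k = Gd⁴/(8D³N_a) = (75.8×10³)(4.2⁴)/(8·47.0³·19) = 1.4946 N/mm
W = mg = 4.6 × 9.81 = 45.126 N
½kδ² − Wδ − Wh = 0 → δ = (W + √(W² + 2kWh))/k
δ = (45.126 + √(2036.4 + 53147.4))/1.4946 = (45.126 + 234.91)/1.4946 = 187.36 mm

187 mm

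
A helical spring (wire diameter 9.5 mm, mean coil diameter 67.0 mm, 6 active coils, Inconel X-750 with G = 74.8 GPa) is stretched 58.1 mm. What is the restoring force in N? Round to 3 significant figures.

2450 N

k = Gd⁴/(8D³N_a) = (74.8×10³)(9.5⁴)/(8·67.0³·6) = 42.202 N/mm
F = k·δ = 42.202 × 58.1 = 2451.9 N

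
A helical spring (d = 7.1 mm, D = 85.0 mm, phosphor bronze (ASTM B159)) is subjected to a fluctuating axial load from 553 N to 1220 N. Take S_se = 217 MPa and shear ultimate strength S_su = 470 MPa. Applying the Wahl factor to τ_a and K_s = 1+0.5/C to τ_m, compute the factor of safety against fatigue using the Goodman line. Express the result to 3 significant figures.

0.449

C = D/d = 85.0/7.1 = 11.9718; K_W = (4C−1)/(4C−4)+0.615/C = 1.1197; K_s = 1+0.5/C = 1.0418
F_a = (F_max−F_min)/2 = 333.5 N; F_m = (F_max+F_min)/2 = 886.5 N
τ_a = K_W·8F_aD/(πd³) = 1.1197 × 201.69 = 225.84 MPa
τ_m = K_s·8F_mD/(πd³) = 1.0418 × 536.12 = 558.51 MPa
Goodman: 1/n_f = τ_a/S_se + τ_m/S_su = 225.84/217 + 558.51/470 = 1.04072 + 1.18832 = 2.229
n_f = 1/2.229 = 0.4486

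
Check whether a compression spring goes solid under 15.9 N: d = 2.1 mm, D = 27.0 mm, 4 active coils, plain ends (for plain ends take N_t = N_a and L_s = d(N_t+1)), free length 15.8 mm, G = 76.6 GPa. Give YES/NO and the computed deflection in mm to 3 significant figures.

k = Gd⁴/(8D³N_a) = (76.6×10³)(2.1⁴)/(8·27.0³·4) = 2.3652 N/mm
N_t = 4; L_s = 2.1·5 = 10.5 mm; δ_solid = L₀ − L_s = 15.8 − 10.5 = 5.3 mm
δ = F/k = 15.9/2.3652 = 6.7225 mm
δ ≥ δ_solid → spring goes solid

YES, δ = 6.72 mm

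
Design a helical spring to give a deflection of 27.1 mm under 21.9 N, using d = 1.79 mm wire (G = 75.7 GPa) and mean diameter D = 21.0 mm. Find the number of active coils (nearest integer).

Required rate k = F/δ = 21.9/27.1 = 0.80812 N/mm
N_a = Gd⁴/(8D³k) = (75.7×10³ × 1.79⁴)/(8 × 21.0³ × 0.80812)
    = 777156 / 59871.9 = 12.98 → 13 coils

13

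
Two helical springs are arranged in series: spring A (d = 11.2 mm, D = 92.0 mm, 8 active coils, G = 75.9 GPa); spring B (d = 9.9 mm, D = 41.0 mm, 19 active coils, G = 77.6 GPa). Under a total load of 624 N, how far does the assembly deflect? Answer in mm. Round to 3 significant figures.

k_A = Gd⁴/(8D³N_a) = (75.9×10³)(11.2⁴)/(8·92.0³·8) = 23.965 N/mm
k_B = Gd⁴/(8D³N_a) = (77.6×10³)(9.9⁴)/(8·41.0³·19) = 71.155 N/mm
Series: 1/k_eq = 1/23.965 + 1/71.155 = 0.055782; k_eq = 17.927 N/mm
δ = F/k_eq = 624/17.927 = 34.808 mm

34.8 mm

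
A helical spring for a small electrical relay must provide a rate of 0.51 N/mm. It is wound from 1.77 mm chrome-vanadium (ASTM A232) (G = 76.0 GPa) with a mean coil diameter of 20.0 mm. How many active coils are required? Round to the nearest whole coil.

N_a = Gd⁴/(8D³k) = (76.0×10³ × 1.77⁴)/(8 × 20.0³ × 0.51)
    = 745945 / 32640 = 22.85 → 23 coils

23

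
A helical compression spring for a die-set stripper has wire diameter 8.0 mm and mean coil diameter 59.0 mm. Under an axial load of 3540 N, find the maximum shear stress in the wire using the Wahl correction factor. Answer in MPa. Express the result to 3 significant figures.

Spring index C = D/d = 59.0/8.0 = 7.3750
K_W = (4C−1)/(4C−4) + 0.615/C = 28.500/25.500 + 0.0834 = 1.2010
τ₀ = 8FD/(πd³) = 8·3540·59.0/(π·8.0³) = 1.67088e+06/1608.5 = 1038.8 MPa
τ_max = K·τ₀ = 1.2010 × 1038.8 = 1247.6 MPa

1250 MPa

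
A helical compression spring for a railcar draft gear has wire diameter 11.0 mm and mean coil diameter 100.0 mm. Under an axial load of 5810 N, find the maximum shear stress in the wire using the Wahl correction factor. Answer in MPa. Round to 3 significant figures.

Spring index C = D/d = 100.0/11.0 = 9.0909
K_W = (4C−1)/(4C−4) + 0.615/C = 35.364/32.364 + 0.0676 = 1.1603
τ₀ = 8FD/(πd³) = 8·5810·100.0/(π·11.0³) = 4.648e+06/4181.5 = 1111.6 MPa
τ_max = K·τ₀ = 1.1603 × 1111.6 = 1289.8 MPa

1290 MPa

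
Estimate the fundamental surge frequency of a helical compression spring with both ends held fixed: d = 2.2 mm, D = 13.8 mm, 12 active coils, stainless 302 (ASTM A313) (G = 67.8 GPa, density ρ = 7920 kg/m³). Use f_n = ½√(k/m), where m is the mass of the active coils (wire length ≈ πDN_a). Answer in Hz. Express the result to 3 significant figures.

k = Gd⁴/(8D³N_a) = (67.8×10³)(2.2⁴)/(8·13.8³·12) = 6.2952 N/mm = 6295.2 N/m
Wire length L = πDN_a = π·13.8·12 = 520.25 mm
m = ρ·(πd²/4)·L = 7920 × 3.8013×10⁻⁶ m² × 0.52025 m = 0.015663 kg
f_n = ½√(k/m) = 0.5·√(6295.2/0.015663) = 0.5·√(4.0192e+05) = 316.99 Hz

317 Hz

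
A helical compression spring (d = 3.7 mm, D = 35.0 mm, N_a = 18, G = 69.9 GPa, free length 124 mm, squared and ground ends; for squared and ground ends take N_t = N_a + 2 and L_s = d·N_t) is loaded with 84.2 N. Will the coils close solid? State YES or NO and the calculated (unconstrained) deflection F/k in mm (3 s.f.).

k = Gd⁴/(8D³N_a) = (69.9×10³)(3.7⁴)/(8·35.0³·18) = 2.1219 N/mm
N_t = 20; L_s = 3.7·20 = 74 mm; δ_solid = L₀ − L_s = 124 − 74 = 50 mm
δ = F/k = 84.2/2.1219 = 39.682 mm
δ < δ_solid → spring does not go solid

NO, δ = 39.7 mm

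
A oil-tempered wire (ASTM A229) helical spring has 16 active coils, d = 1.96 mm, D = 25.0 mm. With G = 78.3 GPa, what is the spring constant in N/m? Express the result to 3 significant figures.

k = Gd⁴/(8D³N_a) = (78.3×10³ × 1.96⁴) / (8 × 25.0³ × 16)
  = 1.15554e+06 / 2e+06 = 0.57777 N/mm = 577.77 N/m

578 N/m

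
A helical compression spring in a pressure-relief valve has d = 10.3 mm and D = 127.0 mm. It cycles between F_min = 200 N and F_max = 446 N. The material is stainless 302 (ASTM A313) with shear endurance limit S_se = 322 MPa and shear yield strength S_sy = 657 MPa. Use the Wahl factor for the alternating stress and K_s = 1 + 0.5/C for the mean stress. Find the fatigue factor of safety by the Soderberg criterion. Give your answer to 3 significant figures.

C = D/d = 127.0/10.3 = 12.3301; K_W = (4C−1)/(4C−4)+0.615/C = 1.1161; K_s = 1+0.5/C = 1.0406
F_a = (F_max−F_min)/2 = 123 N; F_m = (F_max+F_min)/2 = 323 N
τ_a = K_W·8F_aD/(πd³) = 1.1161 × 36.403 = 40.628 MPa
τ_m = K_s·8F_mD/(πd³) = 1.0406 × 95.595 = 99.471 MPa
Soderberg: 1/n_f = τ_a/S_se + τ_m/S_sy = 40.628/322 + 99.471/657 = 0.12618 + 0.15140 = 0.27758
n_f = 1/0.27758 = 3.603

3.60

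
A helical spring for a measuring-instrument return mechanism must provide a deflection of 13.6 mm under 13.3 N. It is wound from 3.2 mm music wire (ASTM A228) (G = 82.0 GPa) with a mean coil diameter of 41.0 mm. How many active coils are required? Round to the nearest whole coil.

Required rate k = F/δ = 13.3/13.6 = 0.97794 N/mm
N_a = Gd⁴/(8D³k) = (82.0×10³ × 3.2⁴)/(8 × 41.0³ × 0.97794)
    = 8.59832e+06 / 539205 = 15.95 → 16 coils

16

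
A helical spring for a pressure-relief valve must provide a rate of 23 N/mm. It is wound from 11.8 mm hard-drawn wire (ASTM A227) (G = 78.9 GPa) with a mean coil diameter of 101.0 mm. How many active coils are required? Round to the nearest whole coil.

8

N_a = Gd⁴/(8D³k) = (78.9×10³ × 11.8⁴)/(8 × 101.0³ × 23)
    = 1.5297e+09 / 1.89575e+08 = 8.069 → 8 coils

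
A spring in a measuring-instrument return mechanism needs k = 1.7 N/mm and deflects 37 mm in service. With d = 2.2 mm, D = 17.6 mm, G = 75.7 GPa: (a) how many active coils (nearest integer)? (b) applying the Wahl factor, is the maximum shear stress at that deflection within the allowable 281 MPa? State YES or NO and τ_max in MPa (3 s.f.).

(a) 24 coils; (b) NO, τ_max = 312 MPa

N_a = Gd⁴/(8D³k) = (75.7×10³)(2.2⁴)/(8·17.6³·1.7) = 23.92 → N_a = 24
Actual rate k = Gd⁴/(8D³·24) = 1.6941 N/mm
Working load F = kδ = 1.6941·37 = 62.683 N
C = 17.6/2.2 = 8.0000; K_W = (4C−1)/(4C−4)+0.615/C = 1.1840
τ_max = K_W·8FD/(πd³) = 1.1840·263.84 = 312.39 MPa
τ_max > 281 MPa → exceeds allowable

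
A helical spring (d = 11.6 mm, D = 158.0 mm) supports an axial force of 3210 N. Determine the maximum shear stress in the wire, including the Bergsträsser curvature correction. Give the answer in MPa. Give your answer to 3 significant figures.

Spring index C = D/d = 158.0/11.6 = 13.6207
K_B = (4C+2)/(4C−3) = 56.483/51.483 = 1.0971
τ₀ = 8FD/(πd³) = 8·3210·158.0/(π·11.6³) = 4.05744e+06/4903.7 = 827.42 MPa
τ_max = K·τ₀ = 1.0971 × 827.42 = 907.78 MPa

908 MPa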